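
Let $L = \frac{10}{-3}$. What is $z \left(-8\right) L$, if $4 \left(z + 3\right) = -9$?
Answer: $-140$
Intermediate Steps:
$z = - \frac{21}{4}$ ($z = -3 + \frac{1}{4} \left(-9\right) = -3 - \frac{9}{4} = - \frac{21}{4} \approx -5.25$)
$L = - \frac{10}{3}$ ($L = 10 \left(- \frac{1}{3}\right) = - \frac{10}{3} \approx -3.3333$)
$z \left(-8\right) L = \left(- \frac{21}{4}\right) \left(-8\right) \left(- \frac{10}{3}\right) = 42 \left(- \frac{10}{3}\right) = -140$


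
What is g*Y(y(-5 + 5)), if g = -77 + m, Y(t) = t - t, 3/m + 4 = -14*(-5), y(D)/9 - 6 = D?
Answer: 0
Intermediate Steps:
y(D) = 54 + 9*D
m = 1/22 (m = 3/(-4 - 14*(-5)) = 3/(-4 + 70) = 3/66 = 3*(1/66) = 1/22 ≈ 0.045455)
Y(t) = 0
g = -1693/22 (g = -77 + 1/22 = -1693/22 ≈ -76.955)
g*Y(y(-5 + 5)) = -1693/22*0 = 0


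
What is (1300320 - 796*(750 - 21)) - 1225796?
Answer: -505760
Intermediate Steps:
(1300320 - 796*(750 - 21)) - 1225796 = (1300320 - 796*729) - 1225796 = (1300320 - 580284) - 1225796 = 720036 - 1225796 = -505760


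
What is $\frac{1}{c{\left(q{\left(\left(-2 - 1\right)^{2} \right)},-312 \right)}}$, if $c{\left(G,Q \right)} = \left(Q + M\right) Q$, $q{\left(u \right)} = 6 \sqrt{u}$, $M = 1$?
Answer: $\frac{1}{97032} \approx 1.0306 \cdot 10^{-5}$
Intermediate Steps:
$c{\left(G,Q \right)} = Q \left(1 + Q\right)$ ($c{\left(G,Q \right)} = \left(Q + 1\right) Q = \left(1 + Q\right) Q = Q \left(1 + Q\right)$)
$\frac{1}{c{\left(q{\left(\left(-2 - 1\right)^{2} \right)},-312 \right)}} = \frac{1}{\left(-312\right) \left(1 - 312\right)} = \frac{1}{\left(-312\right) \left(-311\right)} = \frac{1}{97032}$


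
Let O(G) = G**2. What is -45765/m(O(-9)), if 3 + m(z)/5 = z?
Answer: -3051/26 ≈ -117.35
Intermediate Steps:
m(z) = -15 + 5*z
-45765/m(O(-9)) = -45765/(-15 + 5*(-9)**2) = -45765/(-15 + 5*81) = -45765/(-15 + 405) = -45765/390 = -45765*1/390 = -3051/26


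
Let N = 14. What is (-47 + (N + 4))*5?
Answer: -145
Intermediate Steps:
(-47 + (N + 4))*5 = (-47 + (14 + 4))*5 = (-47 + 18)*5 = -29*5 = -145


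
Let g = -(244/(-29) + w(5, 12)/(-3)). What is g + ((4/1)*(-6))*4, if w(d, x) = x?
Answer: -2424/29 ≈ -83.586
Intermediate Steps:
g = 360/29 (g = -(244/(-29) + 12/(-3)) = -(244*(-1/29) + 12*(-⅓)) = -(-244/29 - 4) = -1*(-360/29) = 360/29 ≈ 12.414)
g + ((4/1)*(-6))*4 = 360/29 + ((4/1)*(-6))*4 = 360/29 + ((4*1)*(-6))*4 = 360/29 + (4*(-6))*4 = 360/29 - 24*4 = 360/29 - 96 = -2424/29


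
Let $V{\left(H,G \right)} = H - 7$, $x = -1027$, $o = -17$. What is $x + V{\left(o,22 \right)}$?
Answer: $-1051$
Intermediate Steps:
$V{\left(H,G \right)} = -7 + H$
$x + V{\left(o,22 \right)} = -1027 - 24 = -1051$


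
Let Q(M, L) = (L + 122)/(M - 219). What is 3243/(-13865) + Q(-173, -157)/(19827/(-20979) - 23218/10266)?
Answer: -7900218777/30183281360 ≈ -0.26174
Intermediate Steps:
Q(M, L) = (122 + L)/(-219 + M)
3243/(-13865) + Q(-173, -157)/(19827/(-20979) - 23218/10266) = 3243/(-13865) + ((122 - 157)/(-219 - 173))/(19827/(-20979) - 23218/10266) = 3243*(-1/13865) + (-35/(-392))/(19827*(-1/20979) - 23218*1/10266) = -69/295 + (-1/392*(-35))/(-2203/2331 - 11609/5133) = -69/295 + 5/(56*(-12789526/3988341)) = -69/295 + (5/56)*(-3988341/12789526) = -69/295 - 2848815/102316208 = -7900218777/30183281360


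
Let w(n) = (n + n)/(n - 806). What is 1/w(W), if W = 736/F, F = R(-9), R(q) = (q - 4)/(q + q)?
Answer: 1385/13248 ≈ 0.10454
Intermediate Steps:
R(q) = (-4 + q)/(2*q) (R(q) = (-4 + q)/((2*q)) = (-4 + q)*(1/(2*q)) = (-4 + q)/(2*q))
F = 13/18 (F = (½)*(-4 - 9)/(-9) = (½)*(-⅑)*(-13) = 13/18 ≈ 0.72222)
W = 13248/13 (W = 736/(13/18) = 736*(18/13) = 13248/13 ≈ 1019.1)
w(n) = 2*n/(-806 + n) (w(n) = (2*n)/(-806 + n) = 2*n/(-806 + n))
1/w(W) = 1/(2*(13248/13)/(-806 + 13248/13)) = 1/(2*(13248/13)/(2770/13)) = 1/(2*(13248/13)*(13/2770)) = 1/(13248/1385) = 1385/13248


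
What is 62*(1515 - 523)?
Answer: 61504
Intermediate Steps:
62*(1515 - 523) = 62*992 = 61504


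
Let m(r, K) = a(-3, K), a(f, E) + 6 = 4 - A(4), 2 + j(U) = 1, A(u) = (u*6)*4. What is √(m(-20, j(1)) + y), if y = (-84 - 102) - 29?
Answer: I*√313 ≈ 17.692*I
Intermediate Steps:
A(u) = 24*u (A(u) = (6*u)*4 = 24*u)
j(U) = -1 (j(U) = -2 + 1 = -1)
a(f, E) = -98 (a(f, E) = -6 + (4 - 24*4) = -6 + (4 - 1*96) = -6 + (4 - 96) = -6 - 92 = -98)
m(r, K) = -98
y = -215 (y = -186 - 29 = -215)
√(m(-20, j(1)) + y) = √(-98 - 215) = √(-313) = I*√313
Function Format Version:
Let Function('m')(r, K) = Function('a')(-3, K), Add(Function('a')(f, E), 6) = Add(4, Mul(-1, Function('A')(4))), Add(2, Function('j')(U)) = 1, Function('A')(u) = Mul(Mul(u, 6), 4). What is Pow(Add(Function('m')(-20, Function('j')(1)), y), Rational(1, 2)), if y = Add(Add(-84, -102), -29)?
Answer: Mul(I, Pow(313, Rational(1, 2))) ≈ Mul(17.692, I)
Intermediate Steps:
Function('A')(u) = Mul(24, u) (Function('A')(u) = Mul(Mul(6, u), 4) = Mul(24, u))
Function('j')(U) = -1 (Function('j')(U) = Add(-2, 1) = -1)
Function('a')(f, E) = -98 (Function('a')(f, E) = Add(-6, Add(4, Mul(-1, Mul(24, 4)))) = Add(-6, Add(4, Mul(-1, 96))) = Add(-6, Add(4, -96)) = Add(-6, -92) = -98)
Function('m')(r, K) = -98
y = -215 (y = Add(-186, -29) = -215)
Pow(Add(Function('m')(-20, Function('j')(1)), y), Rational(1, 2)) = Pow(Add(-98, -215), Rational(1, 2)) = Pow(-313, Rational(1, 2)) = Mul(I, Pow(313, Rational(1, 2)))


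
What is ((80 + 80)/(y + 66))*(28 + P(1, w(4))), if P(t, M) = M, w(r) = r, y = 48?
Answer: 2560/57 ≈ 44.912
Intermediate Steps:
((80 + 80)/(y + 66))*(28 + P(1, w(4))) = ((80 + 80)/(48 + 66))*(28 + 4) = (160/114)*32 = (160*(1/114))*32 = (80/57)*32 = 2560/57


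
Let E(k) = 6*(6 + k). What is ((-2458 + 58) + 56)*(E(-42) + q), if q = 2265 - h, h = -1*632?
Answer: -6284264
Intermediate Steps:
h = -632
q = 2897 (q = 2265 - 1*(-632) = 2265 + 632 = 2897)
E(k) = 36 + 6*k
((-2458 + 58) + 56)*(E(-42) + q) = ((-2458 + 58) + 56)*((36 + 6*(-42)) + 2897) = (-2400 + 56)*((36 - 252) + 2897) = -2344*(-216 + 2897) = -2344*2681 = -6284264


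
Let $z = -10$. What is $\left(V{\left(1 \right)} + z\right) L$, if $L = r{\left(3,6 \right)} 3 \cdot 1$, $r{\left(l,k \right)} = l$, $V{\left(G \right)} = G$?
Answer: $-81$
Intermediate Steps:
$L = 9$ ($L = 3 \cdot 3 \cdot 1 = 9 \cdot 1 = 9$)
$\left(V{\left(1 \right)} + z\right) L = \left(1 - 10\right) 9 = \left(-9\right) 9 = -81$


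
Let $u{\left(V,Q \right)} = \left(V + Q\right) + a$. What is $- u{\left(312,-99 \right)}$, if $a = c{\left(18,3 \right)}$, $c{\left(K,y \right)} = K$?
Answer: $-231$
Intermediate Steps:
$a = 18$
$u{\left(V,Q \right)} = 18 + Q + V$ ($u{\left(V,Q \right)} = \left(V + Q\right) + 18 = \left(Q + V\right) + 18 = 18 + Q + V$)
$- u{\left(312,-99 \right)} = - (18 - 99 + 312) = \left(-1\right) 231 = -231$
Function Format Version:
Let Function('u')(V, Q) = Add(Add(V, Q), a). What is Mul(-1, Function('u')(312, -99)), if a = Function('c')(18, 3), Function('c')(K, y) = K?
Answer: -231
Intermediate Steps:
a = 18
Function('u')(V, Q) = Add(18, Q, V) (Function('u')(V, Q) = Add(Add(V, Q), 18) = Add(Add(Q, V), 18) = Add(18, Q, V))
Mul(-1, Function('u')(312, -99)) = Mul(-1, Add(18, -99, 312)) = Mul(-1, 231) = -231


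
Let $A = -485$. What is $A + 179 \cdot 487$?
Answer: $86688$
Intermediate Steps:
$A + 179 \cdot 487 = -485 + 179 \cdot 487 = -485 + 87173 = 86688$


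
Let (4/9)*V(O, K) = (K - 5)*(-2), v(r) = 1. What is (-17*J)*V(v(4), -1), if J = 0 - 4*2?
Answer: 3672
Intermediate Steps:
J = -8 (J = 0 - 8 = -8)
V(O, K) = 45/2 - 9*K/2 (V(O, K) = 9*((K - 5)*(-2))/4 = 9*((-5 + K)*(-2))/4 = 9*(10 - 2*K)/4 = 45/2 - 9*K/2)
(-17*J)*V(v(4), -1) = (-17*(-8))*(45/2 - 9/2*(-1)) = 136*(45/2 + 9/2) = 136*27 = 3672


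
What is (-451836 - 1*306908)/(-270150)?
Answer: 379372/135075 ≈ 2.8086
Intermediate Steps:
(-451836 - 1*306908)/(-270150) = (-451836 - 306908)*(-1/270150) = -758744*(-1/270150) = 379372/135075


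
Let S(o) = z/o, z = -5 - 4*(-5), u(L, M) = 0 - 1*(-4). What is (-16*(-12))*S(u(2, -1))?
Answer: 720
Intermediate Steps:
u(L, M) = 4 (u(L, M) = 0 + 4 = 4)
z = 15 (z = -5 + 20 = 15)
S(o) = 15/o
(-16*(-12))*S(u(2, -1)) = (-16*(-12))*(15/4) = 192*(15*(¼)) = 192*(15/4) = 720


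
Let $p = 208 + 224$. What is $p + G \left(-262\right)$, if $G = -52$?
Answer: $14056$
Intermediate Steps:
$p = 432$
$p + G \left(-262\right) = 432 - -13624 = 432 + 13624 = 14056$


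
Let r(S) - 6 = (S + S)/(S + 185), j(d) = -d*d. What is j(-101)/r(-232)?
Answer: -479447/746 ≈ -642.69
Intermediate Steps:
j(d) = -d²
r(S) = 6 + 2*S/(185 + S) (r(S) = 6 + (S + S)/(S + 185) = 6 + (2*S)/(185 + S) = 6 + 2*S/(185 + S))
j(-101)/r(-232) = (-1*(-101)²)/((2*(555 + 4*(-232))/(185 - 232))) = (-1*10201)/((2*(555 - 928)/(-47))) = -10201/(2*(-1/47)*(-373)) = -10201/746/47 = -10201*47/746 = -479447/746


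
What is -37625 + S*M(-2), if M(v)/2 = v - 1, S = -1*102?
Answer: -37013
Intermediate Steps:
S = -102
M(v) = -2 + 2*v (M(v) = 2*(v - 1) = 2*(-1 + v) = -2 + 2*v)
-37625 + S*M(-2) = -37625 - 102*(-2 + 2*(-2)) = -37625 - 102*(-2 - 4) = -37625 - 102*(-6) = -37625 + 612 = -37013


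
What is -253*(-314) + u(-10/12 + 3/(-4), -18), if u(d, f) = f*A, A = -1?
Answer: 79460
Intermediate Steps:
u(d, f) = -f (u(d, f) = f*(-1) = -f)
-253*(-314) + u(-10/12 + 3/(-4), -18) = -253*(-314) - 1*(-18) = 79442 + 18 = 79460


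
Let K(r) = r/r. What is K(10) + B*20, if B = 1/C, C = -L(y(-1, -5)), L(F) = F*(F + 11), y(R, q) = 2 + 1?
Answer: 11/21 ≈ 0.52381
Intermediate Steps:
y(R, q) = 3
K(r) = 1
L(F) = F*(11 + F)
C = -42 (C = -3*(11 + 3) = -3*14 = -1*42 = -42)
B = -1/42 (B = 1/(-42) = -1/42 ≈ -0.023810)
K(10) + B*20 = 1 - 1/42*20 = 1 - 10/21 = 11/21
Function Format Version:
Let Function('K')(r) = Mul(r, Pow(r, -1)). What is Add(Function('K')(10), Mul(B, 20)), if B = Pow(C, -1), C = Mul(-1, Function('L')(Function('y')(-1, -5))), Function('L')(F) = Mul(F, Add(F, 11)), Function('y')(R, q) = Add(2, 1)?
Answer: Rational(11, 21) ≈ 0.52381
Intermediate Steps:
Function('y')(R, q) = 3
Function('K')(r) = 1
Function('L')(F) = Mul(F, Add(11, F))
C = -42 (C = Mul(-1, Mul(3, Add(11, 3))) = Mul(-1, Mul(3, 14)) = Mul(-1, 42) = -42)
B = Rational(-1, 42) (B = Pow(-42, -1) = Rational(-1, 42) ≈ -0.023810)
Add(Function('K')(10), Mul(B, 20)) = Add(1, Mul(Rational(-1, 42), 20)) = Add(1, Rational(-10, 21)) = Rational(11, 21)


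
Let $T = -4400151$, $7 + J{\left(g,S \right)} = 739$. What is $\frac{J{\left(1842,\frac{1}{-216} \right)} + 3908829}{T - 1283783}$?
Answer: $- \frac{3909561}{5683934} \approx -0.68783$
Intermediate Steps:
$J{\left(g,S \right)} = 732$ ($J{\left(g,S \right)} = -7 + 739 = 732$)
$\frac{J{\left(1842,\frac{1}{-216} \right)} + 3908829}{T - 1283783} = \frac{732 + 3908829}{-4400151 - 1283783} = \frac{3909561}{-5683934} = 3909561 \left(- \frac{1}{5683934}\right) = - \frac{3909561}{5683934}$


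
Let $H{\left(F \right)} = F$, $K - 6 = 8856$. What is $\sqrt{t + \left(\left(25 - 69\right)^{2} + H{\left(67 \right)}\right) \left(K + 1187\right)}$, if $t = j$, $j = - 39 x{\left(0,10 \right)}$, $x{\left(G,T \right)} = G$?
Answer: $\sqrt{20128147} \approx 4486.4$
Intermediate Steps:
$K = 8862$ ($K = 6 + 8856 = 8862$)
$j = 0$ ($j = \left(-39\right) 0 = 0$)
$t = 0$
$\sqrt{t + \left(\left(25 - 69\right)^{2} + H{\left(67 \right)}\right) \left(K + 1187\right)} = \sqrt{0 + \left(\left(25 - 69\right)^{2} + 67\right) \left(8862 + 1187\right)} = \sqrt{0 + \left(\left(-44\right)^{2} + 67\right) 10049} = \sqrt{0 + \left(1936 + 67\right) 10049} = \sqrt{0 + 2003 \cdot 10049} = \sqrt{0 + 20128147} = \sqrt{20128147}$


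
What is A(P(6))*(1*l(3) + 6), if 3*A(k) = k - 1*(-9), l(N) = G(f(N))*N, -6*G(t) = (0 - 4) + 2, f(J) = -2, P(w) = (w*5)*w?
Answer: 441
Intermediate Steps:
P(w) = 5*w**2 (P(w) = (5*w)*w = 5*w**2)
G(t) = 1/3 (G(t) = -((0 - 4) + 2)/6 = -(-4 + 2)/6 = -1/6*(-2) = 1/3)
l(N) = N/3
A(k) = 3 + k/3 (A(k) = (k - 1*(-9))/3 = (k + 9)/3 = (9 + k)/3 = 3 + k/3)
A(P(6))*(1*l(3) + 6) = (3 + (5*6**2)/3)*(1*((1/3)*3) + 6) = (3 + (5*36)/3)*(1*1 + 6) = (3 + (1/3)*180)*(1 + 6) = (3 + 60)*7 = 63*7 = 441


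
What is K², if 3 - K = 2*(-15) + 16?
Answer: 289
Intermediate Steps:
K = 17 (K = 3 - (2*(-15) + 16) = 3 - (-30 + 16) = 3 - 1*(-14) = 3 + 14 = 17)
K² = 17² = 289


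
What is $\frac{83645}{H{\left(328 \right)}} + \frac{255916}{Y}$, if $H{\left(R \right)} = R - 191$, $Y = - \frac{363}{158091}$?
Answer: $- \frac{1847572625879}{16577} \approx -1.1145 \cdot 10^{8}$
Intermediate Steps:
$Y = - \frac{121}{52697}$ ($Y = \left(-363\right) \frac{1}{158091} = - \frac{121}{52697} \approx -0.0022961$)
$H{\left(R \right)} = -191 + R$ ($H{\left(R \right)} = R - 191 = -191 + R$)
$\frac{83645}{H{\left(328 \right)}} + \frac{255916}{Y} = \frac{83645}{-191 + 328} + \frac{255916}{- \frac{121}{52697}} = \frac{83645}{137} + 255916 \left(- \frac{52697}{121}\right) = 83645 \cdot \frac{1}{137} - \frac{13486005452}{121} = \frac{83645}{137} - \frac{13486005452}{121} = - \frac{1847572625879}{16577}$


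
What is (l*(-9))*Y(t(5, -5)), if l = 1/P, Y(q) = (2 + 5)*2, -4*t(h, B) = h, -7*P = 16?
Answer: 441/8 ≈ 55.125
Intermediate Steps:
P = -16/7 (P = -⅐*16 = -16/7 ≈ -2.2857)
t(h, B) = -h/4
Y(q) = 14 (Y(q) = 7*2 = 14)
l = -7/16 (l = 1/(-16/7) = -7/16 ≈ -0.43750)
(l*(-9))*Y(t(5, -5)) = -7/16*(-9)*14 = (63/16)*14 = 441/8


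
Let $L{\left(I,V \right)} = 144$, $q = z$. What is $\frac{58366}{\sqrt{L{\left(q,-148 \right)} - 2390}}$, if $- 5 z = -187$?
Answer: $- \frac{29183 i \sqrt{2246}}{1123} \approx - 1231.6 i$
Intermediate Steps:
$z = \frac{187}{5}$ ($z = \left(- \frac{1}{5}\right) \left(-187\right) = \frac{187}{5} \approx 37.4$)
$q = \frac{187}{5} \approx 37.4$
$\frac{58366}{\sqrt{L{\left(q,-148 \right)} - 2390}} = \frac{58366}{\sqrt{144 - 2390}} = \frac{58366}{\sqrt{-2246}} = \frac{58366}{i \sqrt{2246}} = 58366 \left(- \frac{i \sqrt{2246}}{2246}\right) = - \frac{29183 i \sqrt{2246}}{1123}$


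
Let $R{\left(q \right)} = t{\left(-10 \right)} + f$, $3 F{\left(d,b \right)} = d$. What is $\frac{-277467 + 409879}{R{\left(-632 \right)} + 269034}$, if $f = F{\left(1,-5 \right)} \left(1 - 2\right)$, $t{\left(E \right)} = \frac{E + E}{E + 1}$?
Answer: $\frac{1191708}{2421323} \approx 0.49217$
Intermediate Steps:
$F{\left(d,b \right)} = \frac{d}{3}$
$t{\left(E \right)} = \frac{2 E}{1 + E}$
$f = - \frac{1}{3}$ ($f = \frac{1}{3} \cdot 1 \left(1 - 2\right) = \frac{1}{3} \left(-1\right) = - \frac{1}{3} \approx -0.33333$)
$R{\left(q \right)} = \frac{17}{9}$ ($R{\left(q \right)} = 2 \left(-10\right) \frac{1}{1 - 10} - \frac{1}{3} = 2 \left(-10\right) \frac{1}{-9} - \frac{1}{3} = 2 \left(-10\right) \left(- \frac{1}{9}\right) - \frac{1}{3} = \frac{20}{9} - \frac{1}{3} = \frac{17}{9}$)
$\frac{-277467 + 409879}{R{\left(-632 \right)} + 269034} = \frac{-277467 + 409879}{\frac{17}{9} + 269034} = \frac{132412}{\frac{2421323}{9}} = 132412 \cdot \frac{9}{2421323} = \frac{1191708}{2421323}$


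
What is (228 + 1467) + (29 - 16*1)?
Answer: 1708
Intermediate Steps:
(228 + 1467) + (29 - 16*1) = 1695 + (29 - 16) = 1695 + 13 = 1708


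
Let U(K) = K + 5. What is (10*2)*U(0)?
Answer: 100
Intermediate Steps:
U(K) = 5 + K
(10*2)*U(0) = (10*2)*(5 + 0) = 20*5 = 100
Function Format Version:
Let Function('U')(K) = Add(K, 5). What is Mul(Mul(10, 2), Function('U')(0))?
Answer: 100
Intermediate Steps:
Function('U')(K) = Add(5, K)
Mul(Mul(10, 2), Function('U')(0)) = Mul(Mul(10, 2), Add(5, 0)) = Mul(20, 5) = 100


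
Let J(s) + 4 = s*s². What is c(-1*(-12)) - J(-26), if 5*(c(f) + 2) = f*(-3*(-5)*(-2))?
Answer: 17506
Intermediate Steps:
J(s) = -4 + s³ (J(s) = -4 + s*s² = -4 + s³)
c(f) = -2 - 6*f (c(f) = -2 + (f*(-3*(-5)*(-2)))/5 = -2 + (f*(15*(-2)))/5 = -2 + (f*(-30))/5 = -2 + (-30*f)/5 = -2 - 6*f)
c(-1*(-12)) - J(-26) = (-2 - (-6)*(-12)) - (-4 + (-26)³) = (-2 - 6*12) - (-4 - 17576) = (-2 - 72) - 1*(-17580) = -74 + 17580 = 17506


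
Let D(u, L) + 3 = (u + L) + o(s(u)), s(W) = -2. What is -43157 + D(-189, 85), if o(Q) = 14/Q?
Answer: -43271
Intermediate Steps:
D(u, L) = -10 + L + u (D(u, L) = -3 + ((u + L) + 14/(-2)) = -3 + ((L + u) + 14*(-1/2)) = -3 + ((L + u) - 7) = -3 + (-7 + L + u) = -10 + L + u)
-43157 + D(-189, 85) = -43157 + (-10 + 85 - 189) = -43157 - 114 = -43271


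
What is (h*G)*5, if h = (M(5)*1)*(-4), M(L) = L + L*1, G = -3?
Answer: 600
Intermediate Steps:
M(L) = 2*L (M(L) = L + L = 2*L)
h = -40 (h = ((2*5)*1)*(-4) = (10*1)*(-4) = 10*(-4) = -40)
(h*G)*5 = -40*(-3)*5 = 120*5 = 600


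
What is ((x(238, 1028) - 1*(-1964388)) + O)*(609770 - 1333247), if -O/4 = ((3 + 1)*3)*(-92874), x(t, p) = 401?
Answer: -4646705390457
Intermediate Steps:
O = 4457952 (O = -4*(3 + 1)*3*(-92874) = -4*4*3*(-92874) = -48*(-92874) = -4*(-1114488) = 4457952)
((x(238, 1028) - 1*(-1964388)) + O)*(609770 - 1333247) = ((401 - 1*(-1964388)) + 4457952)*(609770 - 1333247) = ((401 + 1964388) + 4457952)*(-723477) = (1964789 + 4457952)*(-723477) = 6422741*(-723477) = -4646705390457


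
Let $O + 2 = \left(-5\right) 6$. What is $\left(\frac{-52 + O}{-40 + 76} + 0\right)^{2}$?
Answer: $\frac{49}{9} \approx 5.4444$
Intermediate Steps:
$O = -32$ ($O = -2 - 30 = -32$)
$\left(\frac{-52 + O}{-40 + 76} + 0\right)^{2} = \left(\frac{-52 - 32}{-40 + 76} + 0\right)^{2} = \left(- \frac{84}{36} + 0\right)^{2} = \left(\left(-84\right) \frac{1}{36} + 0\right)^{2} = \left(- \frac{7}{3} + 0\right)^{2} = \left(- \frac{7}{3}\right)^{2} = \frac{49}{9}$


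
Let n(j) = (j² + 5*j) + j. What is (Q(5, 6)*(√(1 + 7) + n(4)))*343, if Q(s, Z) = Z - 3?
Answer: 41160 + 2058*√2 ≈ 44070.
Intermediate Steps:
n(j) = j² + 6*j
Q(s, Z) = -3 + Z
(Q(5, 6)*(√(1 + 7) + n(4)))*343 = ((-3 + 6)*(√(1 + 7) + 4*(6 + 4)))*343 = (3*(√8 + 4*10))*343 = (3*(2*√2 + 40))*343 = (3*(40 + 2*√2))*343 = (120 + 6*√2)*343 = 41160 + 2058*√2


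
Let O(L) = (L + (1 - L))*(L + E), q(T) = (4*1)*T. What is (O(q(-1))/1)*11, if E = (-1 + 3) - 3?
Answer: -55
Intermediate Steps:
q(T) = 4*T
E = -1 (E = 2 - 3 = -1)
O(L) = -1 + L (O(L) = (L + (1 - L))*(L - 1) = 1*(-1 + L) = -1 + L)
(O(q(-1))/1)*11 = ((-1 + 4*(-1))/1)*11 = ((-1 - 4)*1)*11 = -5*1*11 = -5*11 = -55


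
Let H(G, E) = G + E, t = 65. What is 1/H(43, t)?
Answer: 1/108 ≈ 0.0092593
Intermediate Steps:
H(G, E) = E + G
1/H(43, t) = 1/(65 + 43) = 1/108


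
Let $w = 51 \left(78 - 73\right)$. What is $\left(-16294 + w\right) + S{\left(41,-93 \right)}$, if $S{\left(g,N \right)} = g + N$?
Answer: $-16091$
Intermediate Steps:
$S{\left(g,N \right)} = N + g$
$w = 255$ ($w = 51 \cdot 5 = 255$)
$\left(-16294 + w\right) + S{\left(41,-93 \right)} = \left(-16294 + 255\right) + \left(-93 + 41\right) = -16039 - 52 = -16091$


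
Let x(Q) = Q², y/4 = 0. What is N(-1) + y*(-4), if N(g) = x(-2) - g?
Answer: 5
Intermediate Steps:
y = 0 (y = 4*0 = 0)
N(g) = 4 - g (N(g) = (-2)² - g = 4 - g)
N(-1) + y*(-4) = (4 - 1*(-1)) + 0*(-4) = (4 + 1) + 0 = 5 + 0 = 5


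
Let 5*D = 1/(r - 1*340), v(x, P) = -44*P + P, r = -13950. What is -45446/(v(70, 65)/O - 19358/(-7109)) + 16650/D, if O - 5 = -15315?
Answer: -75243649182127568/63248127 ≈ -1.1897e+9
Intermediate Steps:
O = -15310 (O = 5 - 15315 = -15310)
v(x, P) = -43*P
D = -1/71450 (D = 1/(5*(-13950 - 1*340)) = 1/(5*(-13950 - 340)) = (1/5)/(-14290) = (1/5)*(-1/14290) = -1/71450 ≈ -1.3996e-5)
-45446/(v(70, 65)/O - 19358/(-7109)) + 16650/D = -45446/(-43*65/(-15310) - 19358/(-7109)) + 16650/(-1/71450) = -45446/(-2795*(-1/15310) - 19358*(-1/7109)) + 16650*(-71450) = -45446/(559/3062 + 19358/7109) - 1189642500 = -45446/63248127/21767758 - 1189642500 = -45446*21767758/63248127 - 1189642500 = -989257530068/63248127 - 1189642500 = -75243649182127568/63248127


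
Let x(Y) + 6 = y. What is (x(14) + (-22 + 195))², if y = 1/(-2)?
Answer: 110889/4 ≈ 27722.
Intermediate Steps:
y = -½ ≈ -0.50000
x(Y) = -13/2 (x(Y) = -6 - ½ = -13/2)
(x(14) + (-22 + 195))² = (-13/2 + (-22 + 195))² = (-13/2 + 173)² = (333/2)² = 110889/4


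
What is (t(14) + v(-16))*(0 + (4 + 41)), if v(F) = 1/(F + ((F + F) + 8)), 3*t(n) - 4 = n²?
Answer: 23991/8 ≈ 2998.9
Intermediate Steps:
t(n) = 4/3 + n²/3
v(F) = 1/(8 + 3*F) (v(F) = 1/(F + (2*F + 8)) = 1/(F + (8 + 2*F)) = 1/(8 + 3*F))
(t(14) + v(-16))*(0 + (4 + 41)) = ((4/3 + (⅓)*14²) + 1/(8 + 3*(-16)))*(0 + (4 + 41)) = ((4/3 + (⅓)*196) + 1/(8 - 48))*(0 + 45) = ((4/3 + 196/3) + 1/(-40))*45 = (200/3 - 1/40)*45 = (7997/120)*45 = 23991/8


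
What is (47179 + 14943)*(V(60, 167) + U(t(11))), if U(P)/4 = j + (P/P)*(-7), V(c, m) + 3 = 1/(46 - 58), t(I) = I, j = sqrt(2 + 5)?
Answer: -11585753/6 + 248488*sqrt(7) ≈ -1.2735e+6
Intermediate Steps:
j = sqrt(7) ≈ 2.6458
V(c, m) = -37/12 (V(c, m) = -3 + 1/(46 - 58) = -3 + 1/(-12) = -3 - 1/12 = -37/12)
U(P) = -28 + 4*sqrt(7) (U(P) = 4*(sqrt(7) + (P/P)*(-7)) = 4*(sqrt(7) + 1*(-7)) = 4*(sqrt(7) - 7) = 4*(-7 + sqrt(7)) = -28 + 4*sqrt(7))
(47179 + 14943)*(V(60, 167) + U(t(11))) = (47179 + 14943)*(-37/12 + (-28 + 4*sqrt(7))) = 62122*(-373/12 + 4*sqrt(7)) = -11585753/6 + 248488*sqrt(7)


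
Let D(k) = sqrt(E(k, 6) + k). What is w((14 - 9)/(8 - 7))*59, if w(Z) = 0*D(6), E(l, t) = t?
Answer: 0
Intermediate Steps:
D(k) = sqrt(6 + k)
w(Z) = 0 (w(Z) = 0*sqrt(6 + 6) = 0*sqrt(12) = 0*(2*sqrt(3)) = 0)
w((14 - 9)/(8 - 7))*59 = 0*59 = 0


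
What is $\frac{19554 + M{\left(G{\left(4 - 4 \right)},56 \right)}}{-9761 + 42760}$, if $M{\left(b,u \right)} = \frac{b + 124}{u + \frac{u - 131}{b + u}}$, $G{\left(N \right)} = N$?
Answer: $\frac{59861738}{101009939} \approx 0.59263$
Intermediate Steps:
$M{\left(b,u \right)} = \frac{124 + b}{u + \frac{-131 + u}{b + u}}$
$\frac{19554 + M{\left(G{\left(4 - 4 \right)},56 \right)}}{-9761 + 42760} = \frac{19554 + \frac{\left(4 - 4\right)^{2} + 124 \left(4 - 4\right) + 124 \cdot 56 + \left(4 - 4\right) 56}{-131 + 56 + 56^{2} + \left(4 - 4\right) 56}}{-9761 + 42760} = \frac{19554 + \frac{\left(4 - 4\right)^{2} + 124 \left(4 - 4\right) + 6944 + \left(4 - 4\right) 56}{-131 + 56 + 3136 + \left(4 - 4\right) 56}}{32999} = \left(19554 + \frac{0^{2} + 124 \cdot 0 + 6944 + 0 \cdot 56}{-131 + 56 + 3136 + 0 \cdot 56}\right) \frac{1}{32999} = \left(19554 + \frac{0 + 0 + 6944 + 0}{-131 + 56 + 3136 + 0}\right) \frac{1}{32999} = \left(19554 + \frac{1}{3061} \cdot 6944\right) \frac{1}{32999} = \left(19554 + \frac{6944}{3061}\right) \frac{1}{32999} = \frac{59861738}{3061} \cdot \frac{1}{32999} = \frac{59861738}{101009939}$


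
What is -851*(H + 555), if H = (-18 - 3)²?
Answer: -847596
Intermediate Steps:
H = 441 (H = (-21)² = 441)
-851*(H + 555) = -851*(441 + 555) = -851*996 = -847596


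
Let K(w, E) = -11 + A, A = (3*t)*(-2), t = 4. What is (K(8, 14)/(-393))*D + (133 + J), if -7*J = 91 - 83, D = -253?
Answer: 300754/2751 ≈ 109.33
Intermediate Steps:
J = -8/7 (J = -(91 - 83)/7 = -1/7*8 = -8/7 ≈ -1.1429)
A = -24 (A = (3*4)*(-2) = 12*(-2) = -24)
K(w, E) = -35 (K(w, E) = -11 - 24 = -35)
(K(8, 14)/(-393))*D + (133 + J) = -35/(-393)*(-253) + (133 - 8/7) = -35*(-1/393)*(-253) + 923/7 = (35/393)*(-253) + 923/7 = -8855/393 + 923/7 = 300754/2751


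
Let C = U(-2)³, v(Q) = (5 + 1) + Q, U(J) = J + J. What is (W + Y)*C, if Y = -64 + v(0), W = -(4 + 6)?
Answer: 4352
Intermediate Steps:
U(J) = 2*J
v(Q) = 6 + Q
W = -10 (W = -1*10 = -10)
C = -64 (C = (2*(-2))³ = (-4)³ = -64)
Y = -58 (Y = -64 + (6 + 0) = -64 + 6 = -58)
(W + Y)*C = (-10 - 58)*(-64) = -68*(-64) = 4352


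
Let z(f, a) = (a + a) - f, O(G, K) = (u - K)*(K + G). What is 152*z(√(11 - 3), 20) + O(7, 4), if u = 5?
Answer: 6091 - 304*√2 ≈ 5661.1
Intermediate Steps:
O(G, K) = (5 - K)*(G + K) (O(G, K) = (5 - K)*(K + G) = (5 - K)*(G + K))
z(f, a) = -f + 2*a (z(f, a) = 2*a - f = -f + 2*a)
152*z(√(11 - 3), 20) + O(7, 4) = 152*(-√(11 - 3) + 2*20) + (-1*4² + 5*7 + 5*4 - 1*7*4) = 152*(-√8 + 40) + (-1*16 + 35 + 20 - 28) = 152*(-2*√2 + 40) + (-16 + 35 + 20 - 28) = 152*(-2*√2 + 40) + 11 = 152*(40 - 2*√2) + 11 = (6080 - 304*√2) + 11 = 6091 - 304*√2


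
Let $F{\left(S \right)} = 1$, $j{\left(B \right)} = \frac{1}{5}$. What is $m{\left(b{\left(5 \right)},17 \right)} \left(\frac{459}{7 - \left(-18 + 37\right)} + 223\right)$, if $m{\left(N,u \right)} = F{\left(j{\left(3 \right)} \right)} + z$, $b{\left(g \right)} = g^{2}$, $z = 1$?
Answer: $\frac{739}{2} \approx 369.5$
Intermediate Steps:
$j{\left(B \right)} = \frac{1}{5}$
$m{\left(N,u \right)} = 2$ ($m{\left(N,u \right)} = 1 + 1 = 2$)
$m{\left(b{\left(5 \right)},17 \right)} \left(\frac{459}{7 - \left(-18 + 37\right)} + 223\right) = 2 \left(\frac{459}{7 - \left(-18 + 37\right)} + 223\right) = 2 \left(\frac{459}{7 - 19} + 223\right) = 2 \left(\frac{459}{-12} + 223\right) = 2 \left(459 \left(- \frac{1}{12}\right) + 223\right) = 2 \left(- \frac{153}{4} + 223\right) = 2 \cdot \frac{739}{4} = \frac{739}{2}$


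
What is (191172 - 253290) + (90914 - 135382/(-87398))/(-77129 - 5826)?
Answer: -225184862672887/3625050545 ≈ -62119.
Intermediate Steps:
(191172 - 253290) + (90914 - 135382/(-87398))/(-77129 - 5826) = -62118 + (90914 - 135382*(-1/87398))/(-82955) = -62118 + (90914 + 67691/43699)*(-1/82955) = -62118 + (3972918577/43699)*(-1/82955) = -62118 - 3972918577/3625050545 = -225184862672887/3625050545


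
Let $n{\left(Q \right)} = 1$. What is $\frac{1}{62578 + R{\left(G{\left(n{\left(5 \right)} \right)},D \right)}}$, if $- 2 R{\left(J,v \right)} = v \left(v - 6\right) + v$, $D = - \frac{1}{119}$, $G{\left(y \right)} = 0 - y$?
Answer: $\frac{14161}{886166760} \approx 1.598 \cdot 10^{-5}$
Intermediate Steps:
$G{\left(y \right)} = - y$
$D = - \frac{1}{119}$ ($D = \left(-1\right) \frac{1}{119} = - \frac{1}{119} \approx -0.0084034$)
$R{\left(J,v \right)} = - \frac{v}{2} - \frac{v \left(-6 + v\right)}{2}$ ($R{\left(J,v \right)} = - \frac{v \left(v - 6\right) + v}{2} = - \frac{v \left(-6 + v\right) + v}{2} = - \frac{v + v \left(-6 + v\right)}{2} = - \frac{v}{2} - \frac{v \left(-6 + v\right)}{2}$)
$\frac{1}{62578 + R{\left(G{\left(n{\left(5 \right)} \right)},D \right)}} = \frac{1}{62578 + \frac{1}{2} \left(- \frac{1}{119}\right) \left(5 - - \frac{1}{119}\right)} = \frac{1}{62578 + \frac{1}{2} \left(- \frac{1}{119}\right) \left(5 + \frac{1}{119}\right)} = \frac{1}{62578 + \frac{1}{2} \left(- \frac{1}{119}\right) \frac{596}{119}} = \frac{1}{62578 - \frac{298}{14161}} = \frac{1}{\frac{886166760}{14161}} = \frac{14161}{886166760}$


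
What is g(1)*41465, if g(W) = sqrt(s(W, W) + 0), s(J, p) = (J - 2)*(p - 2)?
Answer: 41465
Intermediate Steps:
s(J, p) = (-2 + J)*(-2 + p)
g(W) = sqrt(4 + W**2 - 4*W) (g(W) = sqrt((4 - 2*W - 2*W + W*W) + 0) = sqrt((4 - 2*W - 2*W + W**2) + 0) = sqrt((4 + W**2 - 4*W) + 0) = sqrt(4 + W**2 - 4*W))
g(1)*41465 = sqrt(4 + 1**2 - 4*1)*41465 = sqrt(4 + 1 - 4)*41465 = sqrt(1)*41465 = 1*41465 = 41465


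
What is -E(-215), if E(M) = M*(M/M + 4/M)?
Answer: 211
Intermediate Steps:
E(M) = M*(1 + 4/M)
-E(-215) = -(4 - 215) = -1*(-211) = 211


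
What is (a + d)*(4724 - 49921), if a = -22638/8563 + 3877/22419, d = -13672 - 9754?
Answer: 203280505518422521/191973897 ≈ 1.0589e+9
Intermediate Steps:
d = -23426
a = -474322571/191973897 (a = -22638*1/8563 + 3877*(1/22419) = -22638/8563 + 3877/22419 = -474322571/191973897 ≈ -2.4708)
(a + d)*(4724 - 49921) = (-474322571/191973897 - 23426)*(4724 - 49921) = -4497654833693/191973897*(-45197) = 203280505518422521/191973897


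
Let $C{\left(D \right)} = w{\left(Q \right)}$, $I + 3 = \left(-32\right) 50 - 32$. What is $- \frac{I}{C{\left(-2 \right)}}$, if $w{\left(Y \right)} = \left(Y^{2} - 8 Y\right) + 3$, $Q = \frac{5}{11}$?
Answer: $- \frac{197835}{52} \approx -3804.5$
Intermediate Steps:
$Q = \frac{5}{11}$ ($Q = 5 \cdot \frac{1}{11} = \frac{5}{11} \approx 0.45455$)
$w{\left(Y \right)} = 3 + Y^{2} - 8 Y$
$I = -1635$ ($I = -3 - 1632 = -1635$)
$C{\left(D \right)} = - \frac{52}{121}$ ($C{\left(D \right)} = 3 + \left(\frac{5}{11}\right)^{2} - \frac{40}{11} = 3 + \frac{25}{121} - \frac{40}{11} = - \frac{52}{121}$)
$- \frac{I}{C{\left(-2 \right)}} = - \frac{-1635}{- \frac{52}{121}} = - \frac{\left(-1635\right) \left(-121\right)}{52} = \left(-1\right) \frac{197835}{52} = - \frac{197835}{52}$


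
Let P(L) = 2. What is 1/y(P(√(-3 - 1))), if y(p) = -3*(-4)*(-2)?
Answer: -1/24 ≈ -0.041667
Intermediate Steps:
y(p) = -24 (y(p) = 12*(-2) = -24)
1/y(P(√(-3 - 1))) = 1/(-24) = -1/24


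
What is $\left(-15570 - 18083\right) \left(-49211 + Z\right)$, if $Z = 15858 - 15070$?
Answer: $1629579219$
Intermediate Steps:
$Z = 788$
$\left(-15570 - 18083\right) \left(-49211 + Z\right) = \left(-15570 - 18083\right) \left(-49211 + 788\right) = \left(-33653\right) \left(-48423\right) = 1629579219$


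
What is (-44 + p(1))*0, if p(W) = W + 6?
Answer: 0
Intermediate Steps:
p(W) = 6 + W
(-44 + p(1))*0 = (-44 + (6 + 1))*0 = (-44 + 7)*0 = -37*0 = 0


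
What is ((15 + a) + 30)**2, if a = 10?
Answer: 3025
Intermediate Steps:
((15 + a) + 30)**2 = ((15 + 10) + 30)**2 = (25 + 30)**2 = 55**2 = 3025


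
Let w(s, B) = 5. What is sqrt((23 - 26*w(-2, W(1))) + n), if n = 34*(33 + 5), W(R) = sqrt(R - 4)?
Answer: sqrt(1185) ≈ 34.424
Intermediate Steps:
W(R) = sqrt(-4 + R)
n = 1292 (n = 34*38 = 1292)
sqrt((23 - 26*w(-2, W(1))) + n) = sqrt((23 - 26*5) + 1292) = sqrt((23 - 130) + 1292) = sqrt(-107 + 1292) = sqrt(1185)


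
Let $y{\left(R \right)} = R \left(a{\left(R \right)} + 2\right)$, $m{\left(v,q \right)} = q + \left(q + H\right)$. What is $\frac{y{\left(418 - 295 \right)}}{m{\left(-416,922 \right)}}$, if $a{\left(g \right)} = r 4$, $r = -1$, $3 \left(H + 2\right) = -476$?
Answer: $- \frac{369}{2525} \approx -0.14614$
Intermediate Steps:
$H = - \frac{482}{3}$ ($H = -2 + \frac{1}{3} \left(-476\right) = -2 - \frac{476}{3} = - \frac{482}{3} \approx -160.67$)
$a{\left(g \right)} = -4$ ($a{\left(g \right)} = \left(-1\right) 4 = -4$)
$m{\left(v,q \right)} = - \frac{482}{3} + 2 q$ ($m{\left(v,q \right)} = q + \left(q - \frac{482}{3}\right) = q + \left(- \frac{482}{3} + q\right) = - \frac{482}{3} + 2 q$)
$y{\left(R \right)} = - 2 R$ ($y{\left(R \right)} = R \left(-4 + 2\right) = R \left(-2\right) = - 2 R$)
$\frac{y{\left(418 - 295 \right)}}{m{\left(-416,922 \right)}} = \frac{\left(-2\right) \left(418 - 295\right)}{- \frac{482}{3} + 2 \cdot 922} = \frac{\left(-2\right) 123}{- \frac{482}{3} + 1844} = - \frac{246}{\frac{5050}{3}} = \left(-246\right) \frac{3}{5050} = - \frac{369}{2525}$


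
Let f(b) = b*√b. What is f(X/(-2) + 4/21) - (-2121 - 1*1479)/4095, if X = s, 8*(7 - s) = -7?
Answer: 80/91 - 1259*I*√26439/28224 ≈ 0.87912 - 7.2532*I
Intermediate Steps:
s = 63/8 (s = 7 - ⅛*(-7) = 7 + 7/8 = 63/8 ≈ 7.8750)
X = 63/8 ≈ 7.8750
f(b) = b^(3/2)
f(X/(-2) + 4/21) - (-2121 - 1*1479)/4095 = ((63/8)/(-2) + 4/21)^(3/2) - (-2121 - 1*1479)/4095 = ((63/8)*(-½) + 4*(1/21))^(3/2) - (-2121 - 1479)/4095 = (-63/16 + 4/21)^(3/2) - (-3600)/4095 = (-1259/336)^(3/2) - 1*(-80/91) = -1259*I*√26439/28224 + 80/91 = 80/91 - 1259*I*√26439/28224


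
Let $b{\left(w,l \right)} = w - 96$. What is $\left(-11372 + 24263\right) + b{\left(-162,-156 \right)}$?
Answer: $12633$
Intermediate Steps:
$b{\left(w,l \right)} = -96 + w$
$\left(-11372 + 24263\right) + b{\left(-162,-156 \right)} = \left(-11372 + 24263\right) - 258 = 12891 - 258 = 12633$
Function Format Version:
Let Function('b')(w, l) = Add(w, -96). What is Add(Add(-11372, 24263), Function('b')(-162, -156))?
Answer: 12633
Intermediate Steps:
Function('b')(w, l) = Add(-96, w)
Add(Add(-11372, 24263), Function('b')(-162, -156)) = Add(Add(-11372, 24263), Add(-96, -162)) = Add(12891, -258) = 12633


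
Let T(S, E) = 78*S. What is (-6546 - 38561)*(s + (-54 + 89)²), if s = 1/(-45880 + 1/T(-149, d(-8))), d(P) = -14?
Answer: -29463497966484521/533217361 ≈ -5.5256e+7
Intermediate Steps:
s = -11622/533217361 (s = 1/(-45880 + 1/(78*(-149))) = 1/(-45880 + 1/(-11622)) = 1/(-45880 - 1/11622) = 1/(-533217361/11622) = -11622/533217361 ≈ -2.1796e-5)
(-6546 - 38561)*(s + (-54 + 89)²) = (-6546 - 38561)*(-11622/533217361 + (-54 + 89)²) = -45107*(-11622/533217361 + 35²) = -45107*(-11622/533217361 + 1225) = -45107*653191255603/533217361 = -29463497966484521/533217361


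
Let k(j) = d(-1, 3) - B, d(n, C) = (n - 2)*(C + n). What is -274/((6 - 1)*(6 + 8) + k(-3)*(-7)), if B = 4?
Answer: -137/70 ≈ -1.9571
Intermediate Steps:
d(n, C) = (-2 + n)*(C + n)
k(j) = -10 (k(j) = ((-1)² - 2*3 - 2*(-1) + 3*(-1)) - 1*4 = (1 - 6 + 2 - 3) - 4 = -6 - 4 = -10)
-274/((6 - 1)*(6 + 8) + k(-3)*(-7)) = -274/((6 - 1)*(6 + 8) - 10*(-7)) = -274/(5*14 + 70) = -274/(70 + 70) = -274/140 = -274*1/140 = -137/70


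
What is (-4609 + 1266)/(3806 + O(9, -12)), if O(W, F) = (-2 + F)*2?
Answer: -3343/3778 ≈ -0.88486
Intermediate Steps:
O(W, F) = -4 + 2*F
(-4609 + 1266)/(3806 + O(9, -12)) = (-4609 + 1266)/(3806 + (-4 + 2*(-12))) = -3343/(3806 + (-4 - 24)) = -3343/(3806 - 28) = -3343/3778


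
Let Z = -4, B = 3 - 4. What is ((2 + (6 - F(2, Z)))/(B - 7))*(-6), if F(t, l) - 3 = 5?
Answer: 0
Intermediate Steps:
B = -1
F(t, l) = 8 (F(t, l) = 3 + 5 = 8)
((2 + (6 - F(2, Z)))/(B - 7))*(-6) = ((2 + (6 - 1*8))/(-1 - 7))*(-6) = ((2 + (6 - 8))/(-8))*(-6) = ((2 - 2)*(-1/8))*(-6) = (0*(-1/8))*(-6) = 0*(-6) = 0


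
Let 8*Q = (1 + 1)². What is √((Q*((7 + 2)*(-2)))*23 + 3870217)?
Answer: √3870010 ≈ 1967.2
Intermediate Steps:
Q = ½ (Q = (1 + 1)²/8 = (⅛)*2² = (⅛)*4 = ½ ≈ 0.50000)
√((Q*((7 + 2)*(-2)))*23 + 3870217) = √((((7 + 2)*(-2))/2)*23 + 3870217) = √(((9*(-2))/2)*23 + 3870217) = √(((½)*(-18))*23 + 3870217) = √(-9*23 + 3870217) = √(-207 + 3870217) = √3870010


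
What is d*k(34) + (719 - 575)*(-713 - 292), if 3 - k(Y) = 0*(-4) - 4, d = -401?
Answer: -147527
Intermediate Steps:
k(Y) = 7 (k(Y) = 3 - (0*(-4) - 4) = 3 - (0 - 4) = 3 - 1*(-4) = 3 + 4 = 7)
d*k(34) + (719 - 575)*(-713 - 292) = -401*7 + (719 - 575)*(-713 - 292) = -2807 + 144*(-1005) = -2807 - 144720 = -147527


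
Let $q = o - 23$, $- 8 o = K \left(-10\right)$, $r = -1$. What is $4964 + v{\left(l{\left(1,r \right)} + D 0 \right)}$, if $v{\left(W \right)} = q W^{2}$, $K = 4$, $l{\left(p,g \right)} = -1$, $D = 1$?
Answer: $4946$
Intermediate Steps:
$o = 5$ ($o = - \frac{4 \left(-10\right)}{8} = \left(- \frac{1}{8}\right) \left(-40\right) = 5$)
$q = -18$ ($q = 5 - 23 = -18$)
$v{\left(W \right)} = - 18 W^{2}$
$4964 + v{\left(l{\left(1,r \right)} + D 0 \right)} = 4964 - 18 \left(-1 + 1 \cdot 0\right)^{2} = 4964 - 18 \left(-1 + 0\right)^{2} = 4964 - 18 \left(-1\right)^{2} = 4964 - 18 = 4946$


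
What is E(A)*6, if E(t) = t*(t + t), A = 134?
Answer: 215472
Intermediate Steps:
E(t) = 2*t**2 (E(t) = t*(2*t) = 2*t**2)
E(A)*6 = (2*134**2)*6 = (2*17956)*6 = 35912*6 = 215472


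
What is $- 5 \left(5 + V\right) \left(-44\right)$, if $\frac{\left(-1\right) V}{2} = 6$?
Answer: $-1540$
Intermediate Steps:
$V = -12$ ($V = \left(-2\right) 6 = -12$)
$- 5 \left(5 + V\right) \left(-44\right) = - 5 \left(5 - 12\right) \left(-44\right) = \left(-5\right) \left(-7\right) \left(-44\right) = 35 \left(-44\right) = -1540$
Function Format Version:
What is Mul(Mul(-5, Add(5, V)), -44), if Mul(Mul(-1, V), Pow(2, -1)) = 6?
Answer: -1540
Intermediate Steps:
V = -12 (V = Mul(-2, 6) = -12)
Mul(Mul(-5, Add(5, V)), -44) = Mul(Mul(-5, Add(5, -12)), -44) = Mul(Mul(-5, -7), -44) = Mul(35, -44) = -1540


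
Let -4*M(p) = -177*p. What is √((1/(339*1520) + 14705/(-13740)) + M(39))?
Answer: √166764464750072045/9833260 ≈ 41.529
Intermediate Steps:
M(p) = 177*p/4 (M(p) = -(-177)*p/4 = 177*p/4)
√((1/(339*1520) + 14705/(-13740)) + M(39)) = √((1/(339*1520) + 14705/(-13740)) + (177/4)*39) = √(((1/339)*(1/1520) + 14705*(-1/13740)) + 6903/4) = √((1/515280 - 2941/2748) + 6903/4) = √(-42095437/39333040 + 6903/4) = √(67836898343/39333040) = √166764464750072045/9833260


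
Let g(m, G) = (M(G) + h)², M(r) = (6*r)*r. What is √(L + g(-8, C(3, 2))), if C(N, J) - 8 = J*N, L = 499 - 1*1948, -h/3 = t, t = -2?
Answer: 15*√6203 ≈ 1181.4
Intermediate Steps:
h = 6 (h = -3*(-2) = 6)
M(r) = 6*r²
L = -1449 (L = 499 - 1948 = -1449)
C(N, J) = 8 + J*N
g(m, G) = (6 + 6*G²)² (g(m, G) = (6*G² + 6)² = (6 + 6*G²)²)
√(L + g(-8, C(3, 2))) = √(-1449 + 36*(1 + (8 + 2*3)²)²) = √(-1449 + 36*(1 + (8 + 6)²)²) = √(-1449 + 36*(1 + 14²)²) = √(-1449 + 36*(1 + 196)²) = √(-1449 + 36*197²) = √(-1449 + 36*38809) = √(-1449 + 1397124) = √1395675 = 15*√6203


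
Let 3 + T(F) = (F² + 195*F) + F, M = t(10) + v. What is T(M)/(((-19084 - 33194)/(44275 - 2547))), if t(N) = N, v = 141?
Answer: -1093148416/26139 ≈ -41821.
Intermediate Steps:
M = 151 (M = 10 + 141 = 151)
T(F) = -3 + F² + 196*F (T(F) = -3 + ((F² + 195*F) + F) = -3 + (F² + 196*F) = -3 + F² + 196*F)
T(M)/(((-19084 - 33194)/(44275 - 2547))) = (-3 + 151² + 196*151)/(((-19084 - 33194)/(44275 - 2547))) = (-3 + 22801 + 29596)/((-52278/41728)) = 52394/((-52278*1/41728)) = 52394/(-26139/20864) = 52394*(-20864/26139) = -1093148416/26139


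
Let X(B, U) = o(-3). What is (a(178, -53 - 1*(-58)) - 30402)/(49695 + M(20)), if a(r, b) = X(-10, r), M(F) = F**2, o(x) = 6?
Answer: -30396/50095 ≈ -0.60677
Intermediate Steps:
X(B, U) = 6
a(r, b) = 6
(a(178, -53 - 1*(-58)) - 30402)/(49695 + M(20)) = (6 - 30402)/(49695 + 20**2) = -30396/(49695 + 400) = -30396/50095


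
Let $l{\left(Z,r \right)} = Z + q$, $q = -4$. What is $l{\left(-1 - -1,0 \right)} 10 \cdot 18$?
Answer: $-720$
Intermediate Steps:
$l{\left(Z,r \right)} = -4 + Z$ ($l{\left(Z,r \right)} = Z - 4 = -4 + Z$)
$l{\left(-1 - -1,0 \right)} 10 \cdot 18 = \left(-4 - 0\right) 10 \cdot 18 = \left(-4 + \left(-1 + 1\right)\right) 10 \cdot 18 = \left(-4 + 0\right) 10 \cdot 18 = \left(-4\right) 10 \cdot 18 = \left(-40\right) 18 = -720$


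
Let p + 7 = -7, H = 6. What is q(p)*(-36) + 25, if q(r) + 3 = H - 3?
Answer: 25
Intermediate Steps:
p = -14 (p = -7 - 7 = -14)
q(r) = 0 (q(r) = -3 + (6 - 3) = -3 + 3 = 0)
q(p)*(-36) + 25 = 0*(-36) + 25 = 0 + 25 = 25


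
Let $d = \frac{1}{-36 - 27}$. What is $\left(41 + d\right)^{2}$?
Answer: $\frac{6666724}{3969} \approx 1679.7$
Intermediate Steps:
$d = - \frac{1}{63}$ ($d = \frac{1}{-63} = - \frac{1}{63} \approx -0.015873$)
$\left(41 + d\right)^{2} = \left(41 - \frac{1}{63}\right)^{2} = \left(\frac{2582}{63}\right)^{2} = \frac{6666724}{3969}$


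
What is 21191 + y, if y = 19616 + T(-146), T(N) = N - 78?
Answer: 40583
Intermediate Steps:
T(N) = -78 + N
y = 19392 (y = 19616 + (-78 - 146) = 19616 - 224 = 19392)
21191 + y = 21191 + 19392 = 40583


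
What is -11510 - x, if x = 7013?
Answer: -18523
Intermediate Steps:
-11510 - x = -11510 - 1*7013 = -11510 - 7013 = -18523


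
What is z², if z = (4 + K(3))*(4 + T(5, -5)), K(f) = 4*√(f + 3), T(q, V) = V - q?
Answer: 4032 + 1152*√6 ≈ 6853.8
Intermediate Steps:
K(f) = 4*√(3 + f)
z = -24 - 24*√6 (z = (4 + 4*√(3 + 3))*(4 + (-5 - 1*5)) = (4 + 4*√6)*(4 + (-5 - 5)) = (4 + 4*√6)*(4 - 10) = (4 + 4*√6)*(-6) = -24 - 24*√6 ≈ -82.788)
z² = (-24 - 24*√6)²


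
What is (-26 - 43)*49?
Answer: -3381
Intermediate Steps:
(-26 - 43)*49 = -69*49 = -3381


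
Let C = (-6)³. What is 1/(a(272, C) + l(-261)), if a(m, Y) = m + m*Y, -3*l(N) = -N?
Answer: -1/58567 ≈ -1.7074e-5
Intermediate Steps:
l(N) = N/3 (l(N) = -(-1)*N/3 = N/3)
C = -216
a(m, Y) = m + Y*m
1/(a(272, C) + l(-261)) = 1/(272*(1 - 216) + (⅓)*(-261)) = 1/(272*(-215) - 87) = 1/(-58480 - 87) = 1/(-58567) = -1/58567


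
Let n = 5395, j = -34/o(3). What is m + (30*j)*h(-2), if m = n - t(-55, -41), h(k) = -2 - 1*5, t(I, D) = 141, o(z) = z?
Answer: 7634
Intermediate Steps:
h(k) = -7 (h(k) = -2 - 5 = -7)
j = -34/3 ≈ -11.333
m = 5254 (m = 5395 - 1*141 = 5395 - 141 = 5254)
m + (30*j)*h(-2) = 5254 + (30*(-34/3))*(-7) = 5254 - 340*(-7) = 5254 + 2380 = 7634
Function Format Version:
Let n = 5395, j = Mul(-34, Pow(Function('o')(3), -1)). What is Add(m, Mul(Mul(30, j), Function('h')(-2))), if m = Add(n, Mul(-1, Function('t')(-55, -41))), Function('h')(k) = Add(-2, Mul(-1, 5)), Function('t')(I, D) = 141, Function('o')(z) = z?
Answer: 7634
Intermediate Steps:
Function('h')(k) = -7 (Function('h')(k) = Add(-2, -5) = -7)
j = Rational(-34, 3) (j = Mul(-34, Pow(3, -1)) = Mul(-34, Rational(1, 3)) = Rational(-34, 3) ≈ -11.333)
m = 5254 (m = Add(5395, Mul(-1, 141)) = Add(5395, -141) = 5254)
Add(m, Mul(Mul(30, j), Function('h')(-2))) = Add(5254, Mul(Mul(30, Rational(-34, 3)), -7)) = Add(5254, Mul(-340, -7)) = Add(5254, 2380) = 7634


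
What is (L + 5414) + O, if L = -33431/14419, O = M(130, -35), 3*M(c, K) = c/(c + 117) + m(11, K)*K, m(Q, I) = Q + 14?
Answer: 4208197310/821883 ≈ 5120.2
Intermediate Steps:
m(Q, I) = 14 + Q
M(c, K) = 25*K/3 + c/(3*(117 + c)) (M(c, K) = (c/(c + 117) + (14 + 11)*K)/3 = (c/(117 + c) + 25*K)/3 = (25*K + c/(117 + c))/3 = 25*K/3 + c/(3*(117 + c)))
O = -16615/57 (O = (130 + 2925*(-35) + 25*(-35)*130)/(3*(117 + 130)) = (⅓)*(130 - 102375 - 113750)/247 = (⅓)*(1/247)*(-215995) = -16615/57 ≈ -291.49)
L = -33431/14419 (L = -33431*1/14419 = -33431/14419 ≈ -2.3185)
(L + 5414) + O = (-33431/14419 + 5414) - 16615/57 = 78031035/14419 - 16615/57 = 4208197310/821883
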